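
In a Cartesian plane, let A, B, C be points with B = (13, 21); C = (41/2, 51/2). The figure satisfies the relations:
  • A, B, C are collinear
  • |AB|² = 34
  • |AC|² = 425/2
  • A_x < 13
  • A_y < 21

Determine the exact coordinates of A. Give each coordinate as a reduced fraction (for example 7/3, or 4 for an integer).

A = (8, 18)

1. A_x = 8  [[A, B, C are collinear ⇒ -9/2x+15/2y-99=0] ∩ [|A−(13, 21)|²=34]]
2. A_y = 18  [[A, B, C are collinear ⇒ -9/2x+15/2y-99=0] ∩ [|A−(13, 21)|²=34]]
   so A = (8, 18)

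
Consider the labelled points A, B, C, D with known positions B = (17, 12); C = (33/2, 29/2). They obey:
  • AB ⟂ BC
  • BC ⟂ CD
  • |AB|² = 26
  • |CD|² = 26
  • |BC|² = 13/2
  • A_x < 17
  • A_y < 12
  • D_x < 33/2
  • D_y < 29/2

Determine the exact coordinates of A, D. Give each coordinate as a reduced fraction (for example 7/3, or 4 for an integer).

1. A_x = 12  [[AB ⟂ BC ⇒ 1/2x-5/2y+43/2=0] ∩ [|A−(17, 12)|²=26]]
2. A_y = 11  [[AB ⟂ BC ⇒ 1/2x-5/2y+43/2=0] ∩ [|A−(17, 12)|²=26]]
   so A = (12, 11)
3. D_x = 23/2  [[BC ⟂ CD ⇒ -1/2x+5/2y-28=0] ∩ [|D−(33/2, 29/2)|²=26]]
4. D_y = 27/2  [[BC ⟂ CD ⇒ -1/2x+5/2y-28=0] ∩ [|D−(33/2, 29/2)|²=26]]
   so D = (23/2, 27/2)

A = (12, 11)
D = (23/2, 27/2)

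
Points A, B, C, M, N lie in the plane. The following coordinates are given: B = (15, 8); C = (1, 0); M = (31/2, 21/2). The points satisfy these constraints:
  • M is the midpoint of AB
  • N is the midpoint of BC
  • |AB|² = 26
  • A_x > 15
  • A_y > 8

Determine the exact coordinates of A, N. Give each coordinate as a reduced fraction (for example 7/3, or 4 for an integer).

1. A_x = 16  [A = 2·M−B = 2·(31/2, 21/2)−(15, 8)]
2. A_y = 13  [A = 2·M−B = 2·(31/2, 21/2)−(15, 8)]
   so A = (16, 13)
3. N_x = 8  [2·N = B+C = (15, 8)+(1, 0)]
4. N_y = 4  [2·N = B+C = (15, 8)+(1, 0)]
   so N = (8, 4)

A = (16, 13)
N = (8, 4)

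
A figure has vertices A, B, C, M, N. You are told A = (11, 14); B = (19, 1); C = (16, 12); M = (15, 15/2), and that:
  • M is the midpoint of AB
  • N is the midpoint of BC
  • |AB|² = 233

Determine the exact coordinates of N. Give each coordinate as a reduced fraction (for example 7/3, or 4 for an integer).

N = (35/2, 13/2)

1. N_x = 35/2  [2·N = B+C = (19, 1)+(16, 12)]
2. N_y = 13/2  [2·N = B+C = (19, 1)+(16, 12)]
   so N = (35/2, 13/2)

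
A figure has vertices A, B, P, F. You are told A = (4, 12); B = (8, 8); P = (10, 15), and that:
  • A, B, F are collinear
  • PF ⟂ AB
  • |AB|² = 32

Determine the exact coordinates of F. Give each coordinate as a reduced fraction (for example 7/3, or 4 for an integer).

1. F_x = 11/2  [[A, B, F are collinear ⇒ 4x+4y-64=0] ∩ [PF ⟂ AB ⇒ 4x-4y+20=0]]
2. F_y = 21/2  [[A, B, F are collinear ⇒ 4x+4y-64=0] ∩ [PF ⟂ AB ⇒ 4x-4y+20=0]]
   so F = (11/2, 21/2)

F = (11/2, 21/2)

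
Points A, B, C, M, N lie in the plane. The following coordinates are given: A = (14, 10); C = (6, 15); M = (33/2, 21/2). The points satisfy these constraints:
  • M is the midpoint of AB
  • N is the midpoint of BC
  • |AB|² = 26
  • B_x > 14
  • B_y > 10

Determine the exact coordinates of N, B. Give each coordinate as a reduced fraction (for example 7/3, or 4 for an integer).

1. B_x = 19  [B = 2·M−A = 2·(33/2, 21/2)−(14, 10)]
2. B_y = 11  [B = 2·M−A = 2·(33/2, 21/2)−(14, 10)]
   so B = (19, 11)
3. N_x = 25/2  [2·N = B+C = (19, 11)+(6, 15)]
4. N_y = 13  [2·N = B+C = (19, 11)+(6, 15)]
   so N = (25/2, 13)

N = (25/2, 13)
B = (19, 11)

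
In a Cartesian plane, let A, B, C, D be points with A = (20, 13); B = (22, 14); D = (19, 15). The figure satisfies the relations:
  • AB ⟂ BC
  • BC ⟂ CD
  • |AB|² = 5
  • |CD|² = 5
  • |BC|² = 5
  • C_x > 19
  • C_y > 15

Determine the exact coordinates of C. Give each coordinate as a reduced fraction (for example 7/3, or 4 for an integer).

C = (21, 16)

1. C_x = 21  [[AB ⟂ BC ⇒ 2x+1y-58=0] ∩ [|C−(19, 15)|²=5]]
2. C_y = 16  [[AB ⟂ BC ⇒ 2x+1y-58=0] ∩ [|C−(19, 15)|²=5]]
   so C = (21, 16)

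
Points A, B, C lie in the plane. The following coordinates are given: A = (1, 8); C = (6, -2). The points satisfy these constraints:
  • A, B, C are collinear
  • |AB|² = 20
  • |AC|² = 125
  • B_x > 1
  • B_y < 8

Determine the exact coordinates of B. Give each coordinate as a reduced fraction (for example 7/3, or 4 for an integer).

1. B_x = 3  [[A, B, C are collinear ⇒ -10x-5y+50=0] ∩ [|B−(1, 8)|²=20]]
2. B_y = 4  [[A, B, C are collinear ⇒ -10x-5y+50=0] ∩ [|B−(1, 8)|²=20]]
   so B = (3, 4)

B = (3, 4)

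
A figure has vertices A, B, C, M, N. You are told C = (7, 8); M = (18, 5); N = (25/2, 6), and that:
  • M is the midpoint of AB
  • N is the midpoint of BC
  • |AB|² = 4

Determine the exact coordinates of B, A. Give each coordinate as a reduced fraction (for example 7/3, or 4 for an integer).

1. B_x = 18  [B = 2·N−C = 2·(25/2, 6)−(7, 8)]
2. B_y = 4  [B = 2·N−C = 2·(25/2, 6)−(7, 8)]
   so B = (18, 4)
3. A_x = 18  [A = 2·M−B = 2·(18, 5)−(18, 4)]
4. A_y = 6  [A = 2·M−B = 2·(18, 5)−(18, 4)]
   so A = (18, 6)

B = (18, 4)
A = (18, 6)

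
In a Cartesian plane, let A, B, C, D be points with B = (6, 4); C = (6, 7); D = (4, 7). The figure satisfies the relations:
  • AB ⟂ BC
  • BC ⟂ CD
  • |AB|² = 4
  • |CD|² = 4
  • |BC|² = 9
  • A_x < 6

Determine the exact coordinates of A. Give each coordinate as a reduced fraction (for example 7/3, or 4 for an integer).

A = (4, 4)

1. A_x = 4  [[AB ⟂ BC ⇒ -3y+12=0] ∩ [|A−(6, 4)|²=4]]
2. A_y = 4  [[AB ⟂ BC ⇒ -3y+12=0] ∩ [|A−(6, 4)|²=4]]
   so A = (4, 4)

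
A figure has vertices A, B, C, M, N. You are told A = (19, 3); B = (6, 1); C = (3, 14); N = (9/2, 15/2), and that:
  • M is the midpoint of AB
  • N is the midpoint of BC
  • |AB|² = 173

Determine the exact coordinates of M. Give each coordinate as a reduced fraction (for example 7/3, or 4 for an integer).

M = (25/2, 2)

1. M_x = 25/2  [2·M = A+B = (19, 3)+(6, 1)]
2. M_y = 2  [2·M = A+B = (19, 3)+(6, 1)]
   so M = (25/2, 2)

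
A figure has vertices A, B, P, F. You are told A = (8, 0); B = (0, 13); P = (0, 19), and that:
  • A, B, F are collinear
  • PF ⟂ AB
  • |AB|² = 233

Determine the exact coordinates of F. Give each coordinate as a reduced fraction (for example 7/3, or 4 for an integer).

F = (-624/233, 4043/233)

1. F_x = -624/233  [[A, B, F are collinear ⇒ -13x-8y+104=0] ∩ [PF ⟂ AB ⇒ -8x+13y-247=0]]
2. F_y = 4043/233  [[A, B, F are collinear ⇒ -13x-8y+104=0] ∩ [PF ⟂ AB ⇒ -8x+13y-247=0]]
   so F = (-624/233, 4043/233)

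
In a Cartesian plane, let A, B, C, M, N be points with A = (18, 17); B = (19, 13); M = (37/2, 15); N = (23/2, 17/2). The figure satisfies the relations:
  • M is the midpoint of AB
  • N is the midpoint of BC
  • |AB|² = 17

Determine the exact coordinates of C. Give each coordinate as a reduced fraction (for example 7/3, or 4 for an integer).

C = (4, 4)

1. C_x = 4  [C = 2·N−B = 2·(23/2, 17/2)−(19, 13)]
2. C_y = 4  [C = 2·N−B = 2·(23/2, 17/2)−(19, 13)]
   so C = (4, 4)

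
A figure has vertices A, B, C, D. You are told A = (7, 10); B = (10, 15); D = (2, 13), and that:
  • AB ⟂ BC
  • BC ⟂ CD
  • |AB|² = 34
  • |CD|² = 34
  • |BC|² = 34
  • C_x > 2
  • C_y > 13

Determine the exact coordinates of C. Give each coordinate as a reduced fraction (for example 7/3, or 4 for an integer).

1. C_x = 5  [[AB ⟂ BC ⇒ 3x+5y-105=0] ∩ [|C−(2, 13)|²=34]]
2. C_y = 18  [[AB ⟂ BC ⇒ 3x+5y-105=0] ∩ [|C−(2, 13)|²=34]]
   so C = (5, 18)

C = (5, 18)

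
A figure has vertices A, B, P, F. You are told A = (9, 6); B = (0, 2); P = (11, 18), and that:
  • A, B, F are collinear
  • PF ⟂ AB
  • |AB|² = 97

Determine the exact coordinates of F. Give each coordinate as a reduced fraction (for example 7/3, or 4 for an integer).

1. F_x = 1467/97  [[A, B, F are collinear ⇒ 4x-9y+18=0] ∩ [PF ⟂ AB ⇒ -9x-4y+171=0]]
2. F_y = 846/97  [[A, B, F are collinear ⇒ 4x-9y+18=0] ∩ [PF ⟂ AB ⇒ -9x-4y+171=0]]
   so F = (1467/97, 846/97)

F = (1467/97, 846/97)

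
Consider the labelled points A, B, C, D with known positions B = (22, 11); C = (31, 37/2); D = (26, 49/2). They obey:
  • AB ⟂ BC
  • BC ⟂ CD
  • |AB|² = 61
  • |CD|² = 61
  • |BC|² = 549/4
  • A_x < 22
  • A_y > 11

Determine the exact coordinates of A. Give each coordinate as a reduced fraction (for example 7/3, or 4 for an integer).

A = (17, 17)

1. A_x = 17  [[AB ⟂ BC ⇒ -9x-15/2y+561/2=0] ∩ [|A−(22, 11)|²=61]]
2. A_y = 17  [[AB ⟂ BC ⇒ -9x-15/2y+561/2=0] ∩ [|A−(22, 11)|²=61]]
   so A = (17, 17)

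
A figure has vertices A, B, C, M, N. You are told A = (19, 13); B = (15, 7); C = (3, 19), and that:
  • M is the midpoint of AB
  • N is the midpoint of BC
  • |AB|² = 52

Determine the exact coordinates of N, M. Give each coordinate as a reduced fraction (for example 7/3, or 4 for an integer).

1. M_x = 17  [2·M = A+B = (19, 13)+(15, 7)]
2. M_y = 10  [2·M = A+B = (19, 13)+(15, 7)]
   so M = (17, 10)
3. N_x = 9  [2·N = B+C = (15, 7)+(3, 19)]
4. N_y = 13  [2·N = B+C = (15, 7)+(3, 19)]
   so N = (9, 13)

N = (9, 13)
M = (17, 10)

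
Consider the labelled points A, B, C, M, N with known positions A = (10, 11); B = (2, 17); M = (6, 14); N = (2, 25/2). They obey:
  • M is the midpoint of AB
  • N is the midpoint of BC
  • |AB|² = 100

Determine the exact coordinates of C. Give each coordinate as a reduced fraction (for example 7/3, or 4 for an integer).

1. C_x = 2  [C = 2·N−B = 2·(2, 25/2)−(2, 17)]
2. C_y = 8  [C = 2·N−B = 2·(2, 25/2)−(2, 17)]
   so C = (2, 8)

C = (2, 8)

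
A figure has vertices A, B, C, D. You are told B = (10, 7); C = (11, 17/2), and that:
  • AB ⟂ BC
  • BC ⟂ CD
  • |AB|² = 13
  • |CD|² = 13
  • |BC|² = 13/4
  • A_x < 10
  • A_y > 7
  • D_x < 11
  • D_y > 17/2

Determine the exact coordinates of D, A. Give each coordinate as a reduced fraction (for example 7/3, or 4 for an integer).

1. D_x = 8  [[BC ⟂ CD ⇒ 1x+3/2y-95/4=0] ∩ [|D−(11, 17/2)|²=13]]
2. D_y = 21/2  [[BC ⟂ CD ⇒ 1x+3/2y-95/4=0] ∩ [|D−(11, 17/2)|²=13]]
   so D = (8, 21/2)
3. A_x = 7  [[AB ⟂ BC ⇒ -1x-3/2y+41/2=0] ∩ [|A−(10, 7)|²=13]]
4. A_y = 9  [[AB ⟂ BC ⇒ -1x-3/2y+41/2=0] ∩ [|A−(10, 7)|²=13]]
   so A = (7, 9)

D = (8, 21/2)
A = (7, 9)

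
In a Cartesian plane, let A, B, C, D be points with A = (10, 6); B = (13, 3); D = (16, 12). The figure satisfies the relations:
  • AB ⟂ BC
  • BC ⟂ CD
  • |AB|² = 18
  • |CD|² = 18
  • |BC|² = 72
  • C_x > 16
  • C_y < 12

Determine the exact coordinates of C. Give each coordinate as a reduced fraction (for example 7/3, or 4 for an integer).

C = (19, 9)

1. C_x = 19  [[AB ⟂ BC ⇒ 3x-3y-30=0] ∩ [|C−(16, 12)|²=18]]
2. C_y = 9  [[AB ⟂ BC ⇒ 3x-3y-30=0] ∩ [|C−(16, 12)|²=18]]
   so C = (19, 9)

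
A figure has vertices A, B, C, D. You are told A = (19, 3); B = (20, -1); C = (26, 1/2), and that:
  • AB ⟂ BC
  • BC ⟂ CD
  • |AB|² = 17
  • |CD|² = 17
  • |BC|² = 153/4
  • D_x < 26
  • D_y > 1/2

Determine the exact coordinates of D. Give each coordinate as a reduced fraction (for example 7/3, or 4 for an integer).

D = (25, 9/2)

1. D_x = 25  [[BC ⟂ CD ⇒ 6x+3/2y-627/4=0] ∩ [|D−(26, 1/2)|²=17]]
2. D_y = 9/2  [[BC ⟂ CD ⇒ 6x+3/2y-627/4=0] ∩ [|D−(26, 1/2)|²=17]]
   so D = (25, 9/2)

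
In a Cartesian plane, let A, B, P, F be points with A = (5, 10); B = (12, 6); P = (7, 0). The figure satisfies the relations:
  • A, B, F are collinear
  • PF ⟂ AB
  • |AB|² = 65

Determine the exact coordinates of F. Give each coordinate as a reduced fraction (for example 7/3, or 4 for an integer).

F = (703/65, 434/65)

1. F_x = 703/65  [[A, B, F are collinear ⇒ 4x+7y-90=0] ∩ [PF ⟂ AB ⇒ 7x-4y-49=0]]
2. F_y = 434/65  [[A, B, F are collinear ⇒ 4x+7y-90=0] ∩ [PF ⟂ AB ⇒ 7x-4y-49=0]]
   so F = (703/65, 434/65)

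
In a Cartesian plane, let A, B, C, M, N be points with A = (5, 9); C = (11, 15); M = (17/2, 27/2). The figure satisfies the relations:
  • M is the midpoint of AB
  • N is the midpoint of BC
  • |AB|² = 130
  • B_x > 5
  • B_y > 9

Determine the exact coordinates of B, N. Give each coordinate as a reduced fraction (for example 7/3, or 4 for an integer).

1. B_x = 12  [B = 2·M−A = 2·(17/2, 27/2)−(5, 9)]
2. B_y = 18  [B = 2·M−A = 2·(17/2, 27/2)−(5, 9)]
   so B = (12, 18)
3. N_x = 23/2  [2·N = B+C = (12, 18)+(11, 15)]
4. N_y = 33/2  [2·N = B+C = (12, 18)+(11, 15)]
   so N = (23/2, 33/2)

B = (12, 18)
N = (23/2, 33/2)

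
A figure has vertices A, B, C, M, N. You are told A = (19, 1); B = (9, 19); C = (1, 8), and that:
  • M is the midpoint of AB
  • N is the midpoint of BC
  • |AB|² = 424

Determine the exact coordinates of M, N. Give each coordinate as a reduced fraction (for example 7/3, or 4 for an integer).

1. M_x = 14  [2·M = A+B = (19, 1)+(9, 19)]
2. M_y = 10  [2·M = A+B = (19, 1)+(9, 19)]
   so M = (14, 10)
3. N_x = 5  [2·N = B+C = (9, 19)+(1, 8)]
4. N_y = 27/2  [2·N = B+C = (9, 19)+(1, 8)]
   so N = (5, 27/2)

M = (14, 10)
N = (5, 27/2)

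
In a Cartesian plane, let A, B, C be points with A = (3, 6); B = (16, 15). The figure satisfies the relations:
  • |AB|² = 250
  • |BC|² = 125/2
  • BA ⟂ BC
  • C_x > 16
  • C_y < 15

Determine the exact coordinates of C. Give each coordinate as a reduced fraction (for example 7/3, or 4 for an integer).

1. C_x = 41/2  [[BA ⟂ BC ⇒ -13x-9y+343=0] ∩ [|C−(16, 15)|²=125/2]]
2. C_y = 17/2  [[BA ⟂ BC ⇒ -13x-9y+343=0] ∩ [|C−(16, 15)|²=125/2]]
   so C = (41/2, 17/2)

C = (41/2, 17/2)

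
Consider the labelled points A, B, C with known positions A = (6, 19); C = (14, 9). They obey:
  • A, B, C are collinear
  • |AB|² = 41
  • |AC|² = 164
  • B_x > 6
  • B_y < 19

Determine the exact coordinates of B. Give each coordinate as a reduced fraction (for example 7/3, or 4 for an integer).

B = (10, 14)

1. B_x = 10  [[A, B, C are collinear ⇒ -10x-8y+212=0] ∩ [|B−(6, 19)|²=41]]
2. B_y = 14  [[A, B, C are collinear ⇒ -10x-8y+212=0] ∩ [|B−(6, 19)|²=41]]
   so B = (10, 14)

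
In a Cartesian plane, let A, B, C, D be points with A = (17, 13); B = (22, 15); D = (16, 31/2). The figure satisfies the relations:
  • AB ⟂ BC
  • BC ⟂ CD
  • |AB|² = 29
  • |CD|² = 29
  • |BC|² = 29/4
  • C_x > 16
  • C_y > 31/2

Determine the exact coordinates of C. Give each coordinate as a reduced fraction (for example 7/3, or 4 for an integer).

1. C_x = 21  [[AB ⟂ BC ⇒ 5x+2y-140=0] ∩ [|C−(16, 31/2)|²=29]]
2. C_y = 35/2  [[AB ⟂ BC ⇒ 5x+2y-140=0] ∩ [|C−(16, 31/2)|²=29]]
   so C = (21, 35/2)

C = (21, 35/2)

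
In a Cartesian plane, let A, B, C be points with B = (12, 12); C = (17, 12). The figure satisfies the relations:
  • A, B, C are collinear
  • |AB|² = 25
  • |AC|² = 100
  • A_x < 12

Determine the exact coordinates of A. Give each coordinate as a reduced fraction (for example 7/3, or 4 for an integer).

1. A_x = 7  [[A, B, C are collinear ⇒ 5y-60=0] ∩ [|A−(12, 12)|²=25]]
2. A_y = 12  [[A, B, C are collinear ⇒ 5y-60=0] ∩ [|A−(12, 12)|²=25]]
   so A = (7, 12)

A = (7, 12)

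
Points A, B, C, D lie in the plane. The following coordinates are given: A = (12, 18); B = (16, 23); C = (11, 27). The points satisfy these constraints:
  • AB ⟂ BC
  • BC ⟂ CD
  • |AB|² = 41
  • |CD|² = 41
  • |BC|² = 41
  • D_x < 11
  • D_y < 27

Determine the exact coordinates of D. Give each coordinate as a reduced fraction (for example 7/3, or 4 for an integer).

1. D_x = 7  [[BC ⟂ CD ⇒ -5x+4y-53=0] ∩ [|D−(11, 27)|²=41]]
2. D_y = 22  [[BC ⟂ CD ⇒ -5x+4y-53=0] ∩ [|D−(11, 27)|²=41]]
   so D = (7, 22)

D = (7, 22)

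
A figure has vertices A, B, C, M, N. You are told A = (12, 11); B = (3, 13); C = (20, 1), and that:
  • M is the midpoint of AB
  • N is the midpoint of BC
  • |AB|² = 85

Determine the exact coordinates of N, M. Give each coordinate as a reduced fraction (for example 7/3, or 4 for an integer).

1. M_x = 15/2  [2·M = A+B = (12, 11)+(3, 13)]
2. M_y = 12  [2·M = A+B = (12, 11)+(3, 13)]
   so M = (15/2, 12)
3. N_x = 23/2  [2·N = B+C = (3, 13)+(20, 1)]
4. N_y = 7  [2·N = B+C = (3, 13)+(20, 1)]
   so N = (23/2, 7)

N = (23/2, 7)
M = (15/2, 12)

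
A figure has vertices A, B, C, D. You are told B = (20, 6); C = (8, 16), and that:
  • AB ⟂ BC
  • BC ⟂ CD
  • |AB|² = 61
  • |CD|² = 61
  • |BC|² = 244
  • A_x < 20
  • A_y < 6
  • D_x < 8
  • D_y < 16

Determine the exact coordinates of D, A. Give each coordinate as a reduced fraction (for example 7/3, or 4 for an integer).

1. D_x = 3  [[BC ⟂ CD ⇒ -12x+10y-64=0] ∩ [|D−(8, 16)|²=61]]
2. D_y = 10  [[BC ⟂ CD ⇒ -12x+10y-64=0] ∩ [|D−(8, 16)|²=61]]
   so D = (3, 10)
3. A_x = 15  [[AB ⟂ BC ⇒ 12x-10y-180=0] ∩ [|A−(20, 6)|²=61]]
4. A_y = 0  [[AB ⟂ BC ⇒ 12x-10y-180=0] ∩ [|A−(20, 6)|²=61]]
   so A = (15, 0)

D = (3, 10)
A = (15, 0)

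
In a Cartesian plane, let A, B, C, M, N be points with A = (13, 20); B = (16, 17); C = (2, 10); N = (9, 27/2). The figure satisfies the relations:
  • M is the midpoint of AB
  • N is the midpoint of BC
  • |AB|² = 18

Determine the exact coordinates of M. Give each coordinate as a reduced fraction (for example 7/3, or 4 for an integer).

M = (29/2, 37/2)

1. M_x = 29/2  [2·M = A+B = (13, 20)+(16, 17)]
2. M_y = 37/2  [2·M = A+B = (13, 20)+(16, 17)]
   so M = (29/2, 37/2)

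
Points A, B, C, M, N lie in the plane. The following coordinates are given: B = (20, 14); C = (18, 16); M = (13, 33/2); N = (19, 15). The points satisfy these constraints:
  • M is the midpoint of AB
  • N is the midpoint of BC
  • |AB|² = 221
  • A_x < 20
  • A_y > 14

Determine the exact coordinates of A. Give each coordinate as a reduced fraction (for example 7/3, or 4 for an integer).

A = (6, 19)

1. A_x = 6  [A = 2·M−B = 2·(13, 33/2)−(20, 14)]
2. A_y = 19  [A = 2·M−B = 2·(13, 33/2)−(20, 14)]
   so A = (6, 19)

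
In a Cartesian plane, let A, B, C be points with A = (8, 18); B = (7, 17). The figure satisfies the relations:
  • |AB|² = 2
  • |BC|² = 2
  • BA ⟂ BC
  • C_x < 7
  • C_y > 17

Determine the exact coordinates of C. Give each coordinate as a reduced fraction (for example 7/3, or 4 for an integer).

1. C_x = 6  [[BA ⟂ BC ⇒ 1x+1y-24=0] ∩ [|C−(7, 17)|²=2]]
2. C_y = 18  [[BA ⟂ BC ⇒ 1x+1y-24=0] ∩ [|C−(7, 17)|²=2]]
   so C = (6, 18)

C = (6, 18)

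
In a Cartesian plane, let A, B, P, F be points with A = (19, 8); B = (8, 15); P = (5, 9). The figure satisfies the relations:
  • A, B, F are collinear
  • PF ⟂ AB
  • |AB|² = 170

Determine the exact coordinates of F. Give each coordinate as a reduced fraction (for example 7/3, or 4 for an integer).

F = (1459/170, 2487/170)

1. F_x = 1459/170  [[A, B, F are collinear ⇒ -7x-11y+221=0] ∩ [PF ⟂ AB ⇒ -11x+7y-8=0]]
2. F_y = 2487/170  [[A, B, F are collinear ⇒ -7x-11y+221=0] ∩ [PF ⟂ AB ⇒ -11x+7y-8=0]]
   so F = (1459/170, 2487/170)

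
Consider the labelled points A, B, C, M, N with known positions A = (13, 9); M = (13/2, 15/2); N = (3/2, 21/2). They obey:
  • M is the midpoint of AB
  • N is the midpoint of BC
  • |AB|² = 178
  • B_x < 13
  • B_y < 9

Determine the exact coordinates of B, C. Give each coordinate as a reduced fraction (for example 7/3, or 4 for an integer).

1. B_x = 0  [B = 2·M−A = 2·(13/2, 15/2)−(13, 9)]
2. B_y = 6  [B = 2·M−A = 2·(13/2, 15/2)−(13, 9)]
   so B = (0, 6)
3. C_x = 3  [C = 2·N−B = 2·(3/2, 21/2)−(0, 6)]
4. C_y = 15  [C = 2·N−B = 2·(3/2, 21/2)−(0, 6)]
   so C = (3, 15)

B = (0, 6)
C = (3, 15)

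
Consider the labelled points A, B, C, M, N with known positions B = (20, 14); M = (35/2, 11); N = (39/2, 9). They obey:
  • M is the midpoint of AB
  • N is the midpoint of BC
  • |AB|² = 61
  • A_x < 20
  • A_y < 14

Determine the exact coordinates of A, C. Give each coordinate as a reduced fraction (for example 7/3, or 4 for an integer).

1. A_x = 15  [A = 2·M−B = 2·(35/2, 11)−(20, 14)]
2. A_y = 8  [A = 2·M−B = 2·(35/2, 11)−(20, 14)]
   so A = (15, 8)
3. C_x = 19  [C = 2·N−B = 2·(39/2, 9)−(20, 14)]
4. C_y = 4  [C = 2·N−B = 2·(39/2, 9)−(20, 14)]
   so C = (19, 4)

A = (15, 8)
C = (19, 4)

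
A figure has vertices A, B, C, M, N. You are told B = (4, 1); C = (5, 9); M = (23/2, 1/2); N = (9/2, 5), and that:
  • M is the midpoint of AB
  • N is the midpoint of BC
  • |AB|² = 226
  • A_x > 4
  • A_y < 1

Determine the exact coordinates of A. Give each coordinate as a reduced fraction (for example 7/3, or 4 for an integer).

A = (19, 0)

1. A_x = 19  [A = 2·M−B = 2·(23/2, 1/2)−(4, 1)]
2. A_y = 0  [A = 2·M−B = 2·(23/2, 1/2)−(4, 1)]
   so A = (19, 0)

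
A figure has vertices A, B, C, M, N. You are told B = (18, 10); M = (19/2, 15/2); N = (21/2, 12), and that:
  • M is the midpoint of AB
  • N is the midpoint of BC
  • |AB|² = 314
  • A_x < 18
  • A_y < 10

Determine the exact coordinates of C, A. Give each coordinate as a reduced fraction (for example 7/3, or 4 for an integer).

1. A_x = 1  [A = 2·M−B = 2·(19/2, 15/2)−(18, 10)]
2. A_y = 5  [A = 2·M−B = 2·(19/2, 15/2)−(18, 10)]
   so A = (1, 5)
3. C_x = 3  [C = 2·N−B = 2·(21/2, 12)−(18, 10)]
4. C_y = 14  [C = 2·N−B = 2·(21/2, 12)−(18, 10)]
   so C = (3, 14)

C = (3, 14)
A = (1, 5)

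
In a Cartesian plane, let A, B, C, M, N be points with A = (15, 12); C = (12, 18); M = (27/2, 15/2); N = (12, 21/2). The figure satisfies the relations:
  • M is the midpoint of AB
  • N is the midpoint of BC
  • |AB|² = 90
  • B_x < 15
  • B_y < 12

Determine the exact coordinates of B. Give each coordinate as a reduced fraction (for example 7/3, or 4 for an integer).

B = (12, 3)

1. B_x = 12  [B = 2·M−A = 2·(27/2, 15/2)−(15, 12)]
2. B_y = 3  [B = 2·M−A = 2·(27/2, 15/2)−(15, 12)]
   so B = (12, 3)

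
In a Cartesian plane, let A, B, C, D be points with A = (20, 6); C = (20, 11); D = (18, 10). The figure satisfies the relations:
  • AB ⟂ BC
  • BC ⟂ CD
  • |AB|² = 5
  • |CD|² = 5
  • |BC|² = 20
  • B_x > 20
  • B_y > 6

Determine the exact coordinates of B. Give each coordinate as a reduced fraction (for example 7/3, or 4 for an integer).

1. B_x = 22  [[BC ⟂ CD ⇒ 2x+1y-51=0] ∩ [|B−(20, 6)|²=5]]
2. B_y = 7  [[BC ⟂ CD ⇒ 2x+1y-51=0] ∩ [|B−(20, 6)|²=5]]
   so B = (22, 7)

B = (22, 7)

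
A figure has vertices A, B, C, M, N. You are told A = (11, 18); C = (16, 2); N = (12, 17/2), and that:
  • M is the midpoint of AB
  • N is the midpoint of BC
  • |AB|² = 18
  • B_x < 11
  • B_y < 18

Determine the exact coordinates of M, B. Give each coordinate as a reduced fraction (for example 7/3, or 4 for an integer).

1. B_x = 8  [B = 2·N−C = 2·(12, 17/2)−(16, 2)]
2. B_y = 15  [B = 2·N−C = 2·(12, 17/2)−(16, 2)]
   so B = (8, 15)
3. M_x = 19/2  [2·M = A+B = (11, 18)+(8, 15)]
4. M_y = 33/2  [2·M = A+B = (11, 18)+(8, 15)]
   so M = (19/2, 33/2)

M = (19/2, 33/2)
B = (8, 15)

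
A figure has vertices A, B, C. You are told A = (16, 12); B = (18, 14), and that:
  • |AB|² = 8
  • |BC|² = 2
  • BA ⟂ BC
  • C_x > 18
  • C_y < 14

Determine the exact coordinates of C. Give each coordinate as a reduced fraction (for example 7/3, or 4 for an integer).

C = (19, 13)

1. C_x = 19  [[BA ⟂ BC ⇒ -2x-2y+64=0] ∩ [|C−(18, 14)|²=2]]
2. C_y = 13  [[BA ⟂ BC ⇒ -2x-2y+64=0] ∩ [|C−(18, 14)|²=2]]
   so C = (19, 13)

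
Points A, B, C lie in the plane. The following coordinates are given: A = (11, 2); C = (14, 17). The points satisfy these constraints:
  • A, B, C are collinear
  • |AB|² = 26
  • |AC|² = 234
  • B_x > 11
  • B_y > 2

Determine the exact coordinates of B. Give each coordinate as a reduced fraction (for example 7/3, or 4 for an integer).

B = (12, 7)

1. B_x = 12  [[A, B, C are collinear ⇒ 15x-3y-159=0] ∩ [|B−(11, 2)|²=26]]
2. B_y = 7  [[A, B, C are collinear ⇒ 15x-3y-159=0] ∩ [|B−(11, 2)|²=26]]
   so B = (12, 7)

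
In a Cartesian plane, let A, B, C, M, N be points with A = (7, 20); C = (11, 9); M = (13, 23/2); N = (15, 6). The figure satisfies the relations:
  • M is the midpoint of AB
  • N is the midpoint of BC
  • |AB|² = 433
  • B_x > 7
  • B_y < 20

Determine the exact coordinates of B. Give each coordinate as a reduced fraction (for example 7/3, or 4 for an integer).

1. B_x = 19  [B = 2·M−A = 2·(13, 23/2)−(7, 20)]
2. B_y = 3  [B = 2·M−A = 2·(13, 23/2)−(7, 20)]
   so B = (19, 3)

B = (19, 3)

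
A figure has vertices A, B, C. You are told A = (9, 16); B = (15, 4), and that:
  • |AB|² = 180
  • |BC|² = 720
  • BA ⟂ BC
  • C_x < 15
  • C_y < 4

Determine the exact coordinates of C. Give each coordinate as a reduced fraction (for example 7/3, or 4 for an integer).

1. C_x = -9  [[BA ⟂ BC ⇒ -6x+12y+42=0] ∩ [|C−(15, 4)|²=720]]
2. C_y = -8  [[BA ⟂ BC ⇒ -6x+12y+42=0] ∩ [|C−(15, 4)|²=720]]
   so C = (-9, -8)

C = (-9, -8)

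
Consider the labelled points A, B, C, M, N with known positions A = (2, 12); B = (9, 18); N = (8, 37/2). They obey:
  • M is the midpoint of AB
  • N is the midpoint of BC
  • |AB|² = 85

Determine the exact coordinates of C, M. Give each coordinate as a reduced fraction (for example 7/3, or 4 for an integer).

C = (7, 19)
M = (11/2, 15)

1. M_x = 11/2  [2·M = A+B = (2, 12)+(9, 18)]
2. M_y = 15  [2·M = A+B = (2, 12)+(9, 18)]
   so M = (11/2, 15)
3. C_x = 7  [C = 2·N−B = 2·(8, 37/2)−(9, 18)]
4. C_y = 19  [C = 2·N−B = 2·(8, 37/2)−(9, 18)]
   so C = (7, 19)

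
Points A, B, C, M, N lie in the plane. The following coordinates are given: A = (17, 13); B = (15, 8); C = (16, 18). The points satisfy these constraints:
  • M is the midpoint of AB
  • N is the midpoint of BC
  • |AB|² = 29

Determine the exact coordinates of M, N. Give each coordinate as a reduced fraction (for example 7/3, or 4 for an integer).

M = (16, 21/2)
N = (31/2, 13)

1. M_x = 16  [2·M = A+B = (17, 13)+(15, 8)]
2. M_y = 21/2  [2·M = A+B = (17, 13)+(15, 8)]
   so M = (16, 21/2)
3. N_x = 31/2  [2·N = B+C = (15, 8)+(16, 18)]
4. N_y = 13  [2·N = B+C = (15, 8)+(16, 18)]
   so N = (31/2, 13)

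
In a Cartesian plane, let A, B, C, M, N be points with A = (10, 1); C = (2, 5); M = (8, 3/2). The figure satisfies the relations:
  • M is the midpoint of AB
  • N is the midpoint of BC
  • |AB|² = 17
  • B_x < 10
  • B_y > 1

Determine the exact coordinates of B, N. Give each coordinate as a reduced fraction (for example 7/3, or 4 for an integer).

B = (6, 2)
N = (4, 7/2)

1. B_x = 6  [B = 2·M−A = 2·(8, 3/2)−(10, 1)]
2. B_y = 2  [B = 2·M−A = 2·(8, 3/2)−(10, 1)]
   so B = (6, 2)
3. N_x = 4  [2·N = B+C = (6, 2)+(2, 5)]
4. N_y = 7/2  [2·N = B+C = (6, 2)+(2, 5)]
   so N = (4, 7/2)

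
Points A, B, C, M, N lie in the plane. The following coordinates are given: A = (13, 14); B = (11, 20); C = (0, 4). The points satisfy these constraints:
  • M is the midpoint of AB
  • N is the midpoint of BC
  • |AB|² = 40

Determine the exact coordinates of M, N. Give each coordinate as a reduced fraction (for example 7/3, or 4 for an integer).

M = (12, 17)
N = (11/2, 12)

1. M_x = 12  [2·M = A+B = (13, 14)+(11, 20)]
2. M_y = 17  [2·M = A+B = (13, 14)+(11, 20)]
   so M = (12, 17)
3. N_x = 11/2  [2·N = B+C = (11, 20)+(0, 4)]
4. N_y = 12  [2·N = B+C = (11, 20)+(0, 4)]
   so N = (11/2, 12)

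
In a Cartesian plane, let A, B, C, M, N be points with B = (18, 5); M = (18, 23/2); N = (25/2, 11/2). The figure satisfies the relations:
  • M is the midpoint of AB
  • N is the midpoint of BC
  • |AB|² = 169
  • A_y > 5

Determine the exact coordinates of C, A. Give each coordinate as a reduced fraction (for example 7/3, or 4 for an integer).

1. A_x = 18  [A = 2·M−B = 2·(18, 23/2)−(18, 5)]
2. A_y = 18  [A = 2·M−B = 2·(18, 23/2)−(18, 5)]
   so A = (18, 18)
3. C_x = 7  [C = 2·N−B = 2·(25/2, 11/2)−(18, 5)]
4. C_y = 6  [C = 2·N−B = 2·(25/2, 11/2)−(18, 5)]
   so C = (7, 6)

C = (7, 6)
A = (18, 18)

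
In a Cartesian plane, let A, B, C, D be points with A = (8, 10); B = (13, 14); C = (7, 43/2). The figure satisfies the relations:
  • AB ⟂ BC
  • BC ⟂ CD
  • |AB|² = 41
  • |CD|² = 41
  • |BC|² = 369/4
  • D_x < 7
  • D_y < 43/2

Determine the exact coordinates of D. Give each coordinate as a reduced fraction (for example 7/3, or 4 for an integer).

1. D_x = 2  [[BC ⟂ CD ⇒ -6x+15/2y-477/4=0] ∩ [|D−(7, 43/2)|²=41]]
2. D_y = 35/2  [[BC ⟂ CD ⇒ -6x+15/2y-477/4=0] ∩ [|D−(7, 43/2)|²=41]]
   so D = (2, 35/2)

D = (2, 35/2)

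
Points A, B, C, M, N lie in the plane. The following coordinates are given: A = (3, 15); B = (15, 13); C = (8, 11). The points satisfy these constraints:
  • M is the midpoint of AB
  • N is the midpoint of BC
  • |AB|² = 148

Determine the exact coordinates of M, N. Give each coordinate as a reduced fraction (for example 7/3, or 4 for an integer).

M = (9, 14)
N = (23/2, 12)

1. M_x = 9  [2·M = A+B = (3, 15)+(15, 13)]
2. M_y = 14  [2·M = A+B = (3, 15)+(15, 13)]
   so M = (9, 14)
3. N_x = 23/2  [2·N = B+C = (15, 13)+(8, 11)]
4. N_y = 12  [2·N = B+C = (15, 13)+(8, 11)]
   so N = (23/2, 12)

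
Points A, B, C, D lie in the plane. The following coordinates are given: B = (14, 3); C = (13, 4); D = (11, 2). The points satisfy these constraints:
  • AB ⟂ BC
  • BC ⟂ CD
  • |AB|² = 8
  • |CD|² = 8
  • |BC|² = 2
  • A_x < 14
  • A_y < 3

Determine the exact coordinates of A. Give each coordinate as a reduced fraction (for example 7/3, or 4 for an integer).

1. A_x = 12  [[AB ⟂ BC ⇒ 1x-1y-11=0] ∩ [|A−(14, 3)|²=8]]
2. A_y = 1  [[AB ⟂ BC ⇒ 1x-1y-11=0] ∩ [|A−(14, 3)|²=8]]
   so A = (12, 1)

A = (12, 1)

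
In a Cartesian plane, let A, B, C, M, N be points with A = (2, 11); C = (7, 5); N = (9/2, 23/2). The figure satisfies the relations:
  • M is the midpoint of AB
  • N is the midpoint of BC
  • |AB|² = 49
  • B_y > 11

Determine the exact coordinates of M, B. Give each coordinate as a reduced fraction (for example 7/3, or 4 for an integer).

1. B_x = 2  [B = 2·N−C = 2·(9/2, 23/2)−(7, 5)]
2. B_y = 18  [B = 2·N−C = 2·(9/2, 23/2)−(7, 5)]
   so B = (2, 18)
3. M_x = 2  [2·M = A+B = (2, 11)+(2, 18)]
4. M_y = 29/2  [2·M = A+B = (2, 11)+(2, 18)]
   so M = (2, 29/2)

M = (2, 29/2)
B = (2, 18)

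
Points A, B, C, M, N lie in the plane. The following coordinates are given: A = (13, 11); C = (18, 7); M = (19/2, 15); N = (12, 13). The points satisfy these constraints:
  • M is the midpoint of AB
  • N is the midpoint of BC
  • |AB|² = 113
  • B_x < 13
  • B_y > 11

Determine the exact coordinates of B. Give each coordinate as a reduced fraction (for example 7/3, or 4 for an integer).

1. B_x = 6  [B = 2·M−A = 2·(19/2, 15)−(13, 11)]
2. B_y = 19  [B = 2·M−A = 2·(19/2, 15)−(13, 11)]
   so B = (6, 19)

B = (6, 19)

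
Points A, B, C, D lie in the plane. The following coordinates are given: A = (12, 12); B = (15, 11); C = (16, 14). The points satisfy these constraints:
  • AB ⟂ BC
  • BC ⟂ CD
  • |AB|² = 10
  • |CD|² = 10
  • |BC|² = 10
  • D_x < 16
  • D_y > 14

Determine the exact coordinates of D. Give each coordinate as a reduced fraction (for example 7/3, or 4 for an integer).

1. D_x = 13  [[BC ⟂ CD ⇒ 1x+3y-58=0] ∩ [|D−(16, 14)|²=10]]
2. D_y = 15  [[BC ⟂ CD ⇒ 1x+3y-58=0] ∩ [|D−(16, 14)|²=10]]
   so D = (13, 15)

D = (13, 15)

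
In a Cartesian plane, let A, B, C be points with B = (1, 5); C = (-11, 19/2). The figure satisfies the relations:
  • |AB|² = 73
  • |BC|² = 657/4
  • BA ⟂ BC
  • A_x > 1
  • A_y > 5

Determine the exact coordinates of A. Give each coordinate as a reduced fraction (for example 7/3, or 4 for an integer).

A = (4, 13)

1. A_x = 4  [[BA ⟂ BC ⇒ -12x+9/2y-21/2=0] ∩ [|A−(1, 5)|²=73]]
2. A_y = 13  [[BA ⟂ BC ⇒ -12x+9/2y-21/2=0] ∩ [|A−(1, 5)|²=73]]
   so A = (4, 13)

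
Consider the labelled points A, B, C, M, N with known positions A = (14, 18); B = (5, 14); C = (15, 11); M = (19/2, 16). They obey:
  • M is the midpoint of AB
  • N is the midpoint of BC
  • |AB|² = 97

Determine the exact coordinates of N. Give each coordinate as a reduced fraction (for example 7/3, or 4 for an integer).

1. N_x = 10  [2·N = B+C = (5, 14)+(15, 11)]
2. N_y = 25/2  [2·N = B+C = (5, 14)+(15, 11)]
   so N = (10, 25/2)

N = (10, 25/2)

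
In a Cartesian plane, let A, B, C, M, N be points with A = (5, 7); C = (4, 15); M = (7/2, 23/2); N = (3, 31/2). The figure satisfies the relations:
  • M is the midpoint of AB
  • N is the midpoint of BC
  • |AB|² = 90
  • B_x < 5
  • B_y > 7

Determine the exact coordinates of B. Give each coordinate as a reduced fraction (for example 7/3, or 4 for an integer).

B = (2, 16)

1. B_x = 2  [B = 2·M−A = 2·(7/2, 23/2)−(5, 7)]
2. B_y = 16  [B = 2·M−A = 2·(7/2, 23/2)−(5, 7)]
   so B = (2, 16)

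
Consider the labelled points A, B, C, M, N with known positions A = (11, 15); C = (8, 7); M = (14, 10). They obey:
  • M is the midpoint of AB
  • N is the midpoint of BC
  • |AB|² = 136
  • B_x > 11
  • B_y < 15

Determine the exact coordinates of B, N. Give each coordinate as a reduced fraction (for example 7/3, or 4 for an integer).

1. B_x = 17  [B = 2·M−A = 2·(14, 10)−(11, 15)]
2. B_y = 5  [B = 2·M−A = 2·(14, 10)−(11, 15)]
   so B = (17, 5)
3. N_x = 25/2  [2·N = B+C = (17, 5)+(8, 7)]
4. N_y = 6  [2·N = B+C = (17, 5)+(8, 7)]
   so N = (25/2, 6)

B = (17, 5)
N = (25/2, 6)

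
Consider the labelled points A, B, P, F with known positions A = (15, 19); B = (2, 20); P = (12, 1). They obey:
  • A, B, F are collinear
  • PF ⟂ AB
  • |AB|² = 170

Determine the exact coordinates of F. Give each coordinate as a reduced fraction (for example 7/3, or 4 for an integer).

1. F_x = 2277/170  [[A, B, F are collinear ⇒ -1x-13y+262=0] ∩ [PF ⟂ AB ⇒ -13x+1y+155=0]]
2. F_y = 3251/170  [[A, B, F are collinear ⇒ -1x-13y+262=0] ∩ [PF ⟂ AB ⇒ -13x+1y+155=0]]
   so F = (2277/170, 3251/170)

F = (2277/170, 3251/170)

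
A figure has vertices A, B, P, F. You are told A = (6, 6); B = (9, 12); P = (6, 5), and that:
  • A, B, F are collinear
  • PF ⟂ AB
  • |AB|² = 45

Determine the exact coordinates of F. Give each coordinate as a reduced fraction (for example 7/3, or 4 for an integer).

1. F_x = 28/5  [[A, B, F are collinear ⇒ -6x+3y+18=0] ∩ [PF ⟂ AB ⇒ 3x+6y-48=0]]
2. F_y = 26/5  [[A, B, F are collinear ⇒ -6x+3y+18=0] ∩ [PF ⟂ AB ⇒ 3x+6y-48=0]]
   so F = (28/5, 26/5)

F = (28/5, 26/5)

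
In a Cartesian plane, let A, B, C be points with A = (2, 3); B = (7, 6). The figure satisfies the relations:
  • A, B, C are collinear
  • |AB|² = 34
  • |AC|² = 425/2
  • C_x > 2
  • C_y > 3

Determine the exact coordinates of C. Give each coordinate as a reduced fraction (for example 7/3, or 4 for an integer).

1. C_x = 29/2  [[A, B, C are collinear ⇒ -3x+5y-9=0] ∩ [|C−(2, 3)|²=425/2]]
2. C_y = 21/2  [[A, B, C are collinear ⇒ -3x+5y-9=0] ∩ [|C−(2, 3)|²=425/2]]
   so C = (29/2, 21/2)

C = (29/2, 21/2)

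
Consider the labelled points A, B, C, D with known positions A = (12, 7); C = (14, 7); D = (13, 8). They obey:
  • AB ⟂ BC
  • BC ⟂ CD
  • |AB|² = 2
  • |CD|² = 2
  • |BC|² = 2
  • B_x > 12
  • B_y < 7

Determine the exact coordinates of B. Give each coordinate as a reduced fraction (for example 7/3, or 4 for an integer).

B = (13, 6)

1. B_x = 13  [[BC ⟂ CD ⇒ 1x-1y-7=0] ∩ [|B−(12, 7)|²=2]]
2. B_y = 6  [[BC ⟂ CD ⇒ 1x-1y-7=0] ∩ [|B−(12, 7)|²=2]]
   so B = (13, 6)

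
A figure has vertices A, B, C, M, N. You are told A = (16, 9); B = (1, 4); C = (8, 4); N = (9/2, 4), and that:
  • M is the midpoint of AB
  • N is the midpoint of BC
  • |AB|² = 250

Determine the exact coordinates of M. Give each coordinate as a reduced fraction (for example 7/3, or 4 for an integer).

M = (17/2, 13/2)

1. M_x = 17/2  [2·M = A+B = (16, 9)+(1, 4)]
2. M_y = 13/2  [2·M = A+B = (16, 9)+(1, 4)]
   so M = (17/2, 13/2)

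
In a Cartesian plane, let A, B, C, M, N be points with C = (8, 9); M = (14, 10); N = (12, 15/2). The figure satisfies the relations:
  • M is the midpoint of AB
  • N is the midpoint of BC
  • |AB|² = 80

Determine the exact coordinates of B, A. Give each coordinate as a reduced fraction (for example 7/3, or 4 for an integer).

B = (16, 6)
A = (12, 14)

1. B_x = 16  [B = 2·N−C = 2·(12, 15/2)−(8, 9)]
2. B_y = 6  [B = 2·N−C = 2·(12, 15/2)−(8, 9)]
   so B = (16, 6)
3. A_x = 12  [A = 2·M−B = 2·(14, 10)−(16, 6)]
4. A_y = 14  [A = 2·M−B = 2·(14, 10)−(16, 6)]
   so A = (12, 14)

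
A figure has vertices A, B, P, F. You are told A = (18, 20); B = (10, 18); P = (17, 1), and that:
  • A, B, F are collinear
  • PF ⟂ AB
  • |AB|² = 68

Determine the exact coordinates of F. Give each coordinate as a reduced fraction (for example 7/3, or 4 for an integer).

1. F_x = 214/17  [[A, B, F are collinear ⇒ 2x-8y+124=0] ∩ [PF ⟂ AB ⇒ -8x-2y+138=0]]
2. F_y = 317/17  [[A, B, F are collinear ⇒ 2x-8y+124=0] ∩ [PF ⟂ AB ⇒ -8x-2y+138=0]]
   so F = (214/17, 317/17)

F = (214/17, 317/17)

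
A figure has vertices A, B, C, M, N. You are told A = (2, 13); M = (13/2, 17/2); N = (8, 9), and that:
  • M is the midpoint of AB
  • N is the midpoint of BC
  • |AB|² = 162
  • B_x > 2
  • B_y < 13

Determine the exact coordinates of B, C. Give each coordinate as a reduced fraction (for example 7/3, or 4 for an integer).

1. B_x = 11  [B = 2·M−A = 2·(13/2, 17/2)−(2, 13)]
2. B_y = 4  [B = 2·M−A = 2·(13/2, 17/2)−(2, 13)]
   so B = (11, 4)
3. C_x = 5  [C = 2·N−B = 2·(8, 9)−(11, 4)]
4. C_y = 14  [C = 2·N−B = 2·(8, 9)−(11, 4)]
   so C = (5, 14)

B = (11, 4)
C = (5, 14)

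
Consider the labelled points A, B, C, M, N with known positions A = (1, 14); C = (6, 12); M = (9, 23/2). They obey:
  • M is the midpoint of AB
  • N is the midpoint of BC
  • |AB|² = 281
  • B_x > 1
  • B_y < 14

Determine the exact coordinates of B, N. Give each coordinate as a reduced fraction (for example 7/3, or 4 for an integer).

1. B_x = 17  [B = 2·M−A = 2·(9, 23/2)−(1, 14)]
2. B_y = 9  [B = 2·M−A = 2·(9, 23/2)−(1, 14)]
   so B = (17, 9)
3. N_x = 23/2  [2·N = B+C = (17, 9)+(6, 12)]
4. N_y = 21/2  [2·N = B+C = (17, 9)+(6, 12)]
   so N = (23/2, 21/2)

B = (17, 9)
N = (23/2, 21/2)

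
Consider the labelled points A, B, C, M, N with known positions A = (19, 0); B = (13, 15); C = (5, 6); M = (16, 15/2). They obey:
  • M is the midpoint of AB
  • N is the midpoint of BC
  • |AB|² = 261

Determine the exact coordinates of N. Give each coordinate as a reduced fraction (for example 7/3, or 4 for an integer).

1. N_x = 9  [2·N = B+C = (13, 15)+(5, 6)]
2. N_y = 21/2  [2·N = B+C = (13, 15)+(5, 6)]
   so N = (9, 21/2)

N = (9, 21/2)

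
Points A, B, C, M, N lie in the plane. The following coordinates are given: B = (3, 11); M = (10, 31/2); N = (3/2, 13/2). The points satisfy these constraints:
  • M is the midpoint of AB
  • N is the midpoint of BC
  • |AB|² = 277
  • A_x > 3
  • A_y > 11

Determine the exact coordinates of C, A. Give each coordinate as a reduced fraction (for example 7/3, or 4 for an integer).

1. A_x = 17  [A = 2·M−B = 2·(10, 31/2)−(3, 11)]
2. A_y = 20  [A = 2·M−B = 2·(10, 31/2)−(3, 11)]
   so A = (17, 20)
3. C_x = 0  [C = 2·N−B = 2·(3/2, 13/2)−(3, 11)]
4. C_y = 2  [C = 2·N−B = 2·(3/2, 13/2)−(3, 11)]
   so C = (0, 2)

C = (0, 2)
A = (17, 20)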